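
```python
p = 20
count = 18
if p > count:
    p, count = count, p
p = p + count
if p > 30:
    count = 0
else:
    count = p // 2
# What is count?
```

Trace:
`p = 20` → p = 20
`count = 18` → count = 18
`if p > count: ...` → p > count is True → p = 18; count = 20
`p = p + count` → p = 38
`if p > 30: ...` → p > 30 is True → count = 0
So count = 0

Answer: 0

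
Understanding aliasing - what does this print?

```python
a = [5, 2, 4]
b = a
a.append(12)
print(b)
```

Key concept: basic list aliasing.
Step by step:
`a = [5, 2, 4]` → a = [5, 2, 4]
`b = a` → b = [5, 2, 4] (same object as a)
`a.append(12)` → a = [5, 2, 4, 12] (same object as b); b = [5, 2, 4, 12] (same object as a)
`print(b)` → prints [5, 2, 4, 12]

Answer: [5, 2, 4, 12]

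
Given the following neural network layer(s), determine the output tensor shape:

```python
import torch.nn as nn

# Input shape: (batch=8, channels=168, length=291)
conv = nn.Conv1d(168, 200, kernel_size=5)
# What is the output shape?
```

Input: (8, 168, 291) -> Output: (8, 200, 287)

Answer: (8, 200, 287)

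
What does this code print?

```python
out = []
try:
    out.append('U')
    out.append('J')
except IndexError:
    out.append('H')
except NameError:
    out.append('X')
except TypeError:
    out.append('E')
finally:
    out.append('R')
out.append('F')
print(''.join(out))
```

Execution trace: 'U' (try body) → 'J' (try body, no exception) → 'R' (finally) → 'F' (after the try/except). Output: UJRF

Answer: UJRF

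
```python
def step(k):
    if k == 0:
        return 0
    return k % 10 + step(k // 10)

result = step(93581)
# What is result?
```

Sum of digits of 93581: 1 + 8 + 5 + 3 + 9 = 26

Answer: 26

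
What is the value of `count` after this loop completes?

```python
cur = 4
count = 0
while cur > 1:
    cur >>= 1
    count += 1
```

Count right shifts until 1
`count` takes the values: 0 → 1 → 2

Answer: 2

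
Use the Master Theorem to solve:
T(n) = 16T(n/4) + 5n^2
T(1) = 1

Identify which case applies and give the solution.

a=16, b=4, f(n)=5n^2. log_4(16) = 2. Since c=2 = 2, Case 2 applies: T(n) = Θ(n^log_b(a) · log n) = O(n^2 log n).

Answer: O(n^2 log n) - Case 2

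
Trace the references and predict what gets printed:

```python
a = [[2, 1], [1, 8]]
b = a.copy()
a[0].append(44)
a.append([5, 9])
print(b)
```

Key concept: shallow copy with nested lists.
Step by step:
`a = [[2, 1], [1, 8]]` → a = [[2, 1], [1, 8]]
`b = a.copy()` → b = [[2, 1], [1, 8]]
`a[0].append(44)` → a = [[2, 1, 44], [1, 8]]; b = [[2, 1, 44], [1, 8]]
`a.append([5, 9])` → a = [[2, 1, 44], [1, 8], [5, 9]]
`print(b)` → prints [[2, 1, 44], [1, 8]]

Answer: [[2, 1, 44], [1, 8]]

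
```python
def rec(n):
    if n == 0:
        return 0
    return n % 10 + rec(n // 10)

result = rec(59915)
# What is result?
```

Sum of digits of 59915: 5 + 1 + 9 + 9 + 5 = 29

Answer: 29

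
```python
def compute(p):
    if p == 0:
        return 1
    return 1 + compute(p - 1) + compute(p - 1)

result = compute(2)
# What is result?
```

compute(p) = 1 + 2·compute(p-1), compute(0)=1. Closed form: (1+1)·2^2 - 1 = 7.

Answer: 7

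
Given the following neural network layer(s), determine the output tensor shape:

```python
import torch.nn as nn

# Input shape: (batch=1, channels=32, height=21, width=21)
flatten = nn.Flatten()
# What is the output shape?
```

Input: (1, 32, 21, 21) -> Output: (1, 14112)

Answer: (1, 14112)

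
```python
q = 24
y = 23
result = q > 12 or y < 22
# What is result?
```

Trace:
`q = 24` → q = 24
`y = 23` → y = 23
`result = q > 12 or y < 22` → result = True
So result = True

Answer: True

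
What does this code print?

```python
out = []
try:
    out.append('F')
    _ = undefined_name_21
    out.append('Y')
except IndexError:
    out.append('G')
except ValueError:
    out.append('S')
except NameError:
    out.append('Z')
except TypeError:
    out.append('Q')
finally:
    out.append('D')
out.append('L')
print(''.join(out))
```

Execution trace: 'F' (try body) → 'Z' (except NameError) → 'D' (finally) → 'L' (after the try/except). Output: FZDL

Answer: FZDL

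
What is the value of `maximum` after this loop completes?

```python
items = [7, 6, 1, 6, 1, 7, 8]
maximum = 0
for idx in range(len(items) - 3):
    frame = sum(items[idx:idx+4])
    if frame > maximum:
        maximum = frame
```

Max sum of 4-element window in [7, 6, 1, 6, 1, 7, 8]
`maximum` takes the values: 0 → 20 → 22

Answer: 22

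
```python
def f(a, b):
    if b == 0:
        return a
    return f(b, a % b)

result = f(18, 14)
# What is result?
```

f(18, 14) -> f(14, 4) -> f(4, 2) -> f(2, 0) -> 2

Answer: 2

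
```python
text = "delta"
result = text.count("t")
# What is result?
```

Trace:
`text = "delta"` → text = 'delta'
`result = text.count("t")` → result = 1
So result = 1

Answer: 1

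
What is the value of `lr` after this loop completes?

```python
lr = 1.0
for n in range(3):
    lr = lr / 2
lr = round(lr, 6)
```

Halving LR 3 times: 1 / 2^3
`lr` takes the values: 1.0 → 0.5 → 0.25 → 0.125

Answer: 0.125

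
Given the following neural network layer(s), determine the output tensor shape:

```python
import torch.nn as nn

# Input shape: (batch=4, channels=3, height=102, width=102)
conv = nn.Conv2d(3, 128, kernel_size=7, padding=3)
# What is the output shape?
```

Input: (4, 3, 102, 102) -> Output: (4, 128, 102, 102)

Answer: (4, 128, 102, 102)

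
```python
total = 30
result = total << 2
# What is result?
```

Trace:
`total = 30` → total = 30
`result = total << 2` → result = 120
So result = 120

Answer: 120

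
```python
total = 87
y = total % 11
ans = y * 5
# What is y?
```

Trace:
`total = 87` → total = 87
`y = total % 11` → y = 10
`ans = y * 5` → ans = 50
So y = 10

Answer: 10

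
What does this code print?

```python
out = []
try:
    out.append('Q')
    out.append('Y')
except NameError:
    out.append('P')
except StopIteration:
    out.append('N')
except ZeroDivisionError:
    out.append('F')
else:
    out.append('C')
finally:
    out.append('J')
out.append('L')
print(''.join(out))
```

Execution trace: 'Q' (try body) → 'Y' (try body, no exception) → 'C' (else) → 'J' (finally) → 'L' (after the try/except). Output: QYCJL

Answer: QYCJL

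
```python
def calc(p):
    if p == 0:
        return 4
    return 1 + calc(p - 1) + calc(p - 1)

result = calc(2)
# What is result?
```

calc(p) = 1 + 2·calc(p-1), calc(0)=4. Closed form: (4+1)·2^2 - 1 = 19.

Answer: 19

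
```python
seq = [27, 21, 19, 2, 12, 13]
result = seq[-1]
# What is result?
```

Trace:
`seq = [27, 21, 19, 2, 12, 13]` → seq = [27, 21, 19, 2, 12, 13]
`result = seq[-1]` → result = 13
So result = 13

Answer: 13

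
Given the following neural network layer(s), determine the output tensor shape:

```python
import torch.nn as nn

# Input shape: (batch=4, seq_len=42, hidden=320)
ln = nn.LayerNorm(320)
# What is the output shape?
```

Input: (4, 42, 320) -> Output: (4, 42, 320)

Answer: (4, 42, 320)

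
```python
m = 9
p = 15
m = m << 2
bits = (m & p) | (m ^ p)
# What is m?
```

Trace:
`m = 9` → m = 9
`p = 15` → p = 15
`m = m << 2` → m = 36
`bits = (m & p) | (m ^ p)` → bits = 47
So m = 36

Answer: 36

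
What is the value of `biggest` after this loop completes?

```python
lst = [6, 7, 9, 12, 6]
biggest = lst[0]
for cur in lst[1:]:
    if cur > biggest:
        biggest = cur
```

Maximum of [6, 7, 9, 12, 6]
`biggest` takes the values: 6 → 7 → 9 → 12

Answer: 12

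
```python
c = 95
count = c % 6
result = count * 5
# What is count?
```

Trace:
`c = 95` → c = 95
`count = c % 6` → count = 5
`result = count * 5` → result = 25
So count = 5

Answer: 5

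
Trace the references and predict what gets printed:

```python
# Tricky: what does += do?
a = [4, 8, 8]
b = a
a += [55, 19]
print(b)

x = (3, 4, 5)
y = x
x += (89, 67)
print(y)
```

Key concept: += behavior differs for mutable vs immutable.
Step by step:
`a = [4, 8, 8]` → a = [4, 8, 8]
`b = a` → b = [4, 8, 8] (same object as a)
`a += [55, 19]` → a = [4, 8, 8, 55, 19] (same object as b); b = [4, 8, 8, 55, 19] (same object as a)
`print(b)` → prints [4, 8, 8, 55, 19]
`x = (3, 4, 5)` → x = (3, 4, 5)
`y = x` → y = (3, 4, 5)
`x += (89, 67)` → x = (3, 4, 5, 89, 67)
`print(y)` → prints (3, 4, 5)

Answer:
[4, 8, 8, 55, 19]
(3, 4, 5)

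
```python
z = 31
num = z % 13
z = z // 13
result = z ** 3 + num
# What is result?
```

Trace:
`z = 31` → z = 31
`num = z % 13` → num = 5
`z = z // 13` → z = 2
`result = z ** 3 + num` → result = 13
So result = 13

Answer: 13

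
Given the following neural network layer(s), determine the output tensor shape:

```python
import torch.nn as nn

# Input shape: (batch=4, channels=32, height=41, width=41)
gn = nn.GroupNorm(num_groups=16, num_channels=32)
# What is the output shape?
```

Input: (4, 32, 41, 41) -> Output: (4, 32, 41, 41)

Answer: (4, 32, 41, 41)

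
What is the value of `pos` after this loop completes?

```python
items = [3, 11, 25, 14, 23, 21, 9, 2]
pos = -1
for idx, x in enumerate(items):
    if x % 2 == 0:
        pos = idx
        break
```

First even number index in [3, 11, 25, 14, 23, 21, 9, 2]
`pos` takes the values: -1 → 3

Answer: 3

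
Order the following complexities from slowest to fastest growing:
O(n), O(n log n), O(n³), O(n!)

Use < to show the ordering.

Ordered by growth rate: O(n) < O(n log n) < O(n³) < O(n!)

Answer: O(n) < O(n log n) < O(n³) < O(n!)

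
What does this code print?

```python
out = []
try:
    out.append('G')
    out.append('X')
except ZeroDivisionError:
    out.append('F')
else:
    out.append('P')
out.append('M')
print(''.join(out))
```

Execution trace: 'G' (try body) → 'X' (try body, no exception) → 'P' (else) → 'M' (after the try/except). Output: GXPM

Answer: GXPM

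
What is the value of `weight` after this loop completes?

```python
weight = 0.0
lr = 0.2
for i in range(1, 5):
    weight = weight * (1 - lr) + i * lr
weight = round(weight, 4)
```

Moving average with lr=0.2
`weight` takes the values: 0.0 → 0.2 → 0.56 → 1.048 → 1.6384

Answer: 1.6384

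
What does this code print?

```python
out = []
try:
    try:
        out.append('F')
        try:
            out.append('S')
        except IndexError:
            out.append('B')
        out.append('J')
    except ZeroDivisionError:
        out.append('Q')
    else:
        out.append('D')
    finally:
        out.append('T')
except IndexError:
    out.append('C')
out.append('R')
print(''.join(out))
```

Execution trace: 'F' (try body) → 'S' (inner try body, no exception) → 'J' (try body, no exception) → 'D' (else) → 'T' (finally) → 'R' (after the try/except). Output: FSJDTR

Answer: FSJDTR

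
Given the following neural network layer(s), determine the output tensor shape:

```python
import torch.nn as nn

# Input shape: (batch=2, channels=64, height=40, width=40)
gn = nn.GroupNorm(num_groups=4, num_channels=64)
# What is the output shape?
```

Input: (2, 64, 40, 40) -> Output: (2, 64, 40, 40)

Answer: (2, 64, 40, 40)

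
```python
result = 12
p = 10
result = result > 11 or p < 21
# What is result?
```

Trace:
`result = 12` → result = 12
`p = 10` → p = 10
`result = result > 11 or p < 21` → result = True
So result = True

Answer: True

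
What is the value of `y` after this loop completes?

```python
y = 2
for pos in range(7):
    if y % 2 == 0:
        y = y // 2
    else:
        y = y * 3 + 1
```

Collatz-style transformation from 2
`y` takes the values: 2 → 1 → 4 → 2 → 1 → 4 → 2 → 1

Answer: 1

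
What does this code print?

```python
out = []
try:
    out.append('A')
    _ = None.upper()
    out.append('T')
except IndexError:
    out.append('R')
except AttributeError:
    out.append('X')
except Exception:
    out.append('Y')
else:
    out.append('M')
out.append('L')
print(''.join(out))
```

Execution trace: 'A' (try body) → 'X' (except AttributeError) → 'L' (after the try/except). Output: AXL

Answer: AXL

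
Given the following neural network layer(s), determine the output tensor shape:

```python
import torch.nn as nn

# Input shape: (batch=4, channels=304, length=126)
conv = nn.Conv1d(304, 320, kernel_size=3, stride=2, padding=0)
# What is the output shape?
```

Input: (4, 304, 126) -> Output: (4, 320, 62)

Answer: (4, 320, 62)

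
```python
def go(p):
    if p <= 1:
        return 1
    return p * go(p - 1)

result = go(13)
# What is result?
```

go(13) = 13 * 12 * 11 * 10 * 9 * 8 * 7 * 6 * 5 * 4 * 3 * 2 * 1 = 6227020800

Answer: 6227020800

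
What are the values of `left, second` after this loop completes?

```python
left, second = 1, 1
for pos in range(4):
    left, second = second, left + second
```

Fibonacci: after 4 iterations
`left, second` takes the values: (1, 1) → (1, 2) → (2, 3) → (3, 5) → (5, 8)

Answer: 5, 8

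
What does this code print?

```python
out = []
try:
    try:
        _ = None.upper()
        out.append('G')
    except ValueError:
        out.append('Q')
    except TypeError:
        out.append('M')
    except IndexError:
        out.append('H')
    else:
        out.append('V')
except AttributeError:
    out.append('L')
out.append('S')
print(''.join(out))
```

Execution trace: 'L' (outer except AttributeError) → 'S' (after the try/except). Output: LS

Answer: LS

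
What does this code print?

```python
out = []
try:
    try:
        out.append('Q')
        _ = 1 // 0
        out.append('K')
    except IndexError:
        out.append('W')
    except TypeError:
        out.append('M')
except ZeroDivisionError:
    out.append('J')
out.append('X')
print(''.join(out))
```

Execution trace: 'Q' (try body) → 'J' (outer except ZeroDivisionError) → 'X' (after the try/except). Output: QJX

Answer: QJX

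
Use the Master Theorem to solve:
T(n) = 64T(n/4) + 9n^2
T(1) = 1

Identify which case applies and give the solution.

a=64, b=4, f(n)=9n^2. log_4(64) = 3. Since c=2 < 3, Case 1 applies: T(n) = Θ(n^log_b(a)) = O(n^3).

Answer: O(n^3) - Case 1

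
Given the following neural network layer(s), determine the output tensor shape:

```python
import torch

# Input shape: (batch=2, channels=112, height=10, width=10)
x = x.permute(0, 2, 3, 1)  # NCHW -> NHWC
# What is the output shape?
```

Input: (2, 112, 10, 10) -> Output: (2, 10, 10, 112)

Answer: (2, 10, 10, 112)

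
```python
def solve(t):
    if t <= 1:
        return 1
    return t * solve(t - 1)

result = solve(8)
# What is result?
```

solve(8) = 8 * 7 * 6 * 5 * 4 * 3 * 2 * 1 = 40320

Answer: 40320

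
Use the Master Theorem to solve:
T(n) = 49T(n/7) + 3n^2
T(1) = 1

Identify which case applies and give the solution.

a=49, b=7, f(n)=3n^2. log_7(49) = 2. Since c=2 = 2, Case 2 applies: T(n) = Θ(n^log_b(a) · log n) = O(n^2 log n).

Answer: O(n^2 log n) - Case 2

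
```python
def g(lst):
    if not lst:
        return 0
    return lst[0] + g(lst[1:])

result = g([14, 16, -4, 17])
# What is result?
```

14 + 16 + (-4) + 17 + 0 = 43

Answer: 43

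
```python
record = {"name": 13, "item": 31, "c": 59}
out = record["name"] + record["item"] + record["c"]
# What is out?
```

Trace:
`record = {"name": 13, "item": 31, "c": 59}` → record = {'name': 13, 'item': 31, 'c': 59}
`out = record["name"] + record["item"] + record["c"]` → out = 103
So out = 103

Answer: 103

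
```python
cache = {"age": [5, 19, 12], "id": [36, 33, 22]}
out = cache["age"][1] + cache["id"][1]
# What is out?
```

Trace:
`cache = {"age": [5, 19, 12], "id": [36, 33, 22]}` → cache = {'age': [5, 19, 12], 'id': [36, 33, 22]}
`out = cache["age"][1] + cache["id"][1]` → out = 52
So out = 52

Answer: 52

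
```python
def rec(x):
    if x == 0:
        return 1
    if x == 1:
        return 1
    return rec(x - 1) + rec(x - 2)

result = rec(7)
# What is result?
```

Build up from base cases: rec(0)=1, rec(1)=1, rec(2)=2, rec(3)=3, rec(4)=5, rec(5)=8, rec(6)=13, ..., rec(7)=21

Answer: 21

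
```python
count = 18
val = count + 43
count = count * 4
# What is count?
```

Trace:
`count = 18` → count = 18
`val = count + 43` → val = 61
`count = count * 4` → count = 72
So count = 72

Answer: 72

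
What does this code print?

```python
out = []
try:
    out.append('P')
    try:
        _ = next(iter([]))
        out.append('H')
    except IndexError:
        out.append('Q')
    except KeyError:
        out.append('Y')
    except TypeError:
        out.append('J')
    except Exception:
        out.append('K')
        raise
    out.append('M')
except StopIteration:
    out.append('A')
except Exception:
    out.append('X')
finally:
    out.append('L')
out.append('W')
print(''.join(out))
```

Execution trace: 'P' (try body) → 'K' (inner except Exception) → 'A' (except StopIteration) → 'L' (finally) → 'W' (after the try/except). Output: PKALW

Answer: PKALW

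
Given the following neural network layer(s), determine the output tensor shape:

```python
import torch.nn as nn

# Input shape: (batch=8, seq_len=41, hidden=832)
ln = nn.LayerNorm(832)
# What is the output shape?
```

Input: (8, 41, 832) -> Output: (8, 41, 832)

Answer: (8, 41, 832)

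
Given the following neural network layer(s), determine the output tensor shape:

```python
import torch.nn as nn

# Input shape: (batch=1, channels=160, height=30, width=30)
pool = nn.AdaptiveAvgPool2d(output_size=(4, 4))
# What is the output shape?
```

Input: (1, 160, 30, 30) -> Output: (1, 160, 4, 4)

Answer: (1, 160, 4, 4)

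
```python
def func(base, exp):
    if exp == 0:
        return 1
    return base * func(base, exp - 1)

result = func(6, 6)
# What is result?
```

func(6, 6) = 6 * 6 * 6 * 6 * 6 * 6 = 46656

Answer: 46656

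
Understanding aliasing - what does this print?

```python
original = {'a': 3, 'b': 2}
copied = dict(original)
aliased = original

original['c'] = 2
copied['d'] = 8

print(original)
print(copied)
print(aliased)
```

Key concept: dict() creates copy, assignment creates alias.
Step by step:
`original = {'a': 3, 'b': 2}` → original = {'a': 3, 'b': 2}
`copied = dict(original)` → copied = {'a': 3, 'b': 2}
`aliased = original` → aliased = {'a': 3, 'b': 2} (same object as original)
`original['c'] = 2` → original = {'a': 3, 'b': 2, 'c': 2} (same object as aliased); aliased = {'a': 3, 'b': 2, 'c': 2} (same object as original)
`copied['d'] = 8` → copied = {'a': 3, 'b': 2, 'd': 8}
`print(original)` → prints {'a': 3, 'b': 2, 'c': 2}
`print(copied)` → prints {'a': 3, 'b': 2, 'd': 8}
`print(aliased)` → prints {'a': 3, 'b': 2, 'c': 2}

Answer:
{'a': 3, 'b': 2, 'c': 2}
{'a': 3, 'b': 2, 'd': 8}
{'a': 3, 'b': 2, 'c': 2}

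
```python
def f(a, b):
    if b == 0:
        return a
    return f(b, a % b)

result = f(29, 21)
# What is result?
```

f(29, 21) -> f(21, 8) -> f(8, 5) -> f(5, 3) -> f(3, 2) -> f(2, 1) -> f(1, 0) -> 1

Answer: 1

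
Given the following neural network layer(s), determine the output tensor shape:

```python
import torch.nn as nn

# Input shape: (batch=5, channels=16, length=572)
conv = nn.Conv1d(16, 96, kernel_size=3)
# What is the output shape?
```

Input: (5, 16, 572) -> Output: (5, 96, 570)

Answer: (5, 96, 570)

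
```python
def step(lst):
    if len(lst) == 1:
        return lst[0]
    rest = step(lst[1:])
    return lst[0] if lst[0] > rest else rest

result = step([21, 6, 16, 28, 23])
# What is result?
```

Recursive max over [21, 6, 16, 28, 23] = 28

Answer: 28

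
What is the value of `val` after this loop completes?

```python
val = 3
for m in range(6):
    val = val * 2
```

Multiply by 2, 6 times: 3 * 2^6 = 192
`val` takes the values: 3 → 6 → 12 → 24 → 48 → 96 → 192

Answer: 192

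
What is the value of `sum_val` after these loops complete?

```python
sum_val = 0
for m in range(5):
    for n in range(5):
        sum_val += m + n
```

Sum of all m+n for m,n in 5x5
`sum_val` takes the values: 0 → 1 → 3 → 6 → 10 → 11 → 13 → 16 → 20 → 25 → 27 → 30 → 34 → 39 → 45 → 48 → 52 → 57 → 63 → 70 → 74 → 79 → 85 → 92 → 100

Answer: 100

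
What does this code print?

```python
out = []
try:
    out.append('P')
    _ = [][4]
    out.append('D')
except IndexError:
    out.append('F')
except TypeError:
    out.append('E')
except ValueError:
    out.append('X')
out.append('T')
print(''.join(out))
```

Execution trace: 'P' (try body) → 'F' (except IndexError) → 'T' (after the try/except). Output: PFT

Answer: PFT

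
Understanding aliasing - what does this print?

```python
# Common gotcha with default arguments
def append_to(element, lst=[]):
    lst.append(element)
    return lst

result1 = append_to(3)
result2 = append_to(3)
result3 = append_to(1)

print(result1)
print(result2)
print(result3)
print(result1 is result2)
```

Key concept: mutable default argument gotcha.
Step by step:
`result1 = append_to(3)` → result1 = [3]
`result2 = append_to(3)` → result1 = [3, 3] (same object as result2); result2 = [3, 3] (same object as result1)
`result3 = append_to(1)` → result1 = [3, 3, 1] (same object as result2, result3); result2 = [3, 3, 1] (same object as result1, result3); result3 = [3, 3, 1] (same object as result1, result2)
`print(result1)` → prints [3, 3, 1]
`print(result2)` → prints [3, 3, 1]
`print(result3)` → prints [3, 3, 1]
`print(result1 is result2)` → prints True

Answer:
[3, 3, 1]
[3, 3, 1]
[3, 3, 1]
True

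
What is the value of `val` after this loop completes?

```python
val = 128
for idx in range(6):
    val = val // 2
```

Halve 6 times: 128 // 2^6 = 2
`val` takes the values: 128 → 64 → 32 → 16 → 8 → 4 → 2

Answer: 2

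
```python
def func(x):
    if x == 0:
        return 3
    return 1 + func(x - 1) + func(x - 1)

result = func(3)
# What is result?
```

func(x) = 1 + 2·func(x-1), func(0)=3. Closed form: (3+1)·2^3 - 1 = 31.

Answer: 31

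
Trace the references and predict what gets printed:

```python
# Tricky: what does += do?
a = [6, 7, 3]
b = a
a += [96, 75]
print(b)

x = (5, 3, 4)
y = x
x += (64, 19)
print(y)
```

Key concept: += behavior differs for mutable vs immutable.
Step by step:
`a = [6, 7, 3]` → a = [6, 7, 3]
`b = a` → b = [6, 7, 3] (same object as a)
`a += [96, 75]` → a = [6, 7, 3, 96, 75] (same object as b); b = [6, 7, 3, 96, 75] (same object as a)
`print(b)` → prints [6, 7, 3, 96, 75]
`x = (5, 3, 4)` → x = (5, 3, 4)
`y = x` → y = (5, 3, 4)
`x += (64, 19)` → x = (5, 3, 4, 64, 19)
`print(y)` → prints (5, 3, 4)

Answer:
[6, 7, 3, 96, 75]
(5, 3, 4)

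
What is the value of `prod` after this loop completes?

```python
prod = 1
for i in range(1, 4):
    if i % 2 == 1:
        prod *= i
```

Product of odd numbers 1 to 3
`prod` takes the values: 1 → 3

Answer: 3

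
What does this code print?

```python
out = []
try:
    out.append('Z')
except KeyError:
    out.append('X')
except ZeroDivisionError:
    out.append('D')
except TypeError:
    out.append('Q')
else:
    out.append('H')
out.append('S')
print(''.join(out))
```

Execution trace: 'Z' (try body, no exception) → 'H' (else) → 'S' (after the try/except). Output: ZHS

Answer: ZHS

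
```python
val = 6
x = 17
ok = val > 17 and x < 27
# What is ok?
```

Trace:
`val = 6` → val = 6
`x = 17` → x = 17
`ok = val > 17 and x < 27` → ok = False
So ok = False

Answer: False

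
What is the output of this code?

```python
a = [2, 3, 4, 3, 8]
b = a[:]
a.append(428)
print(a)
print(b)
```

Key concept: slice [:] creates copy.
Step by step:
`a = [2, 3, 4, 3, 8]` → a = [2, 3, 4, 3, 8]
`b = a[:]` → b = [2, 3, 4, 3, 8]
`a.append(428)` → a = [2, 3, 4, 3, 8, 428]
`print(a)` → prints [2, 3, 4, 3, 8, 428]
`print(b)` → prints [2, 3, 4, 3, 8]

Answer:
[2, 3, 4, 3, 8, 428]
[2, 3, 4, 3, 8]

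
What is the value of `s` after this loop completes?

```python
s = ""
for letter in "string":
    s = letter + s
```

Reverse 'string'
`s` takes the values: "" → "s" → "ts" → "rts" → "irts" → "nirts" → "gnirts"

Answer: "gnirts"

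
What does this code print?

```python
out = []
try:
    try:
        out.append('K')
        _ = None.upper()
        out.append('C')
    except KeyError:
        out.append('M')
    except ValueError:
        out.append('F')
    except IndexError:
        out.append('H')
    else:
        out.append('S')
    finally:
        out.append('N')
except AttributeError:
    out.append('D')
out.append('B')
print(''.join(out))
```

Execution trace: 'K' (try body) → 'N' (finally) → 'D' (outer except AttributeError) → 'B' (after the try/except). Output: KNDB

Answer: KNDB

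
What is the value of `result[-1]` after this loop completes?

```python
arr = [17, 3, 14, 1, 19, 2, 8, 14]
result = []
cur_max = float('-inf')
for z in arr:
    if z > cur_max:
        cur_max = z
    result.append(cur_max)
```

Running max ends at 19
`result` takes the values: [] → [17] → [17, 17] → [17, 17, 17] → [17, 17, 17, 17] → [17, 17, 17, 17, 19] → [17, 17, 17, 17, 19, 19] → [17, 17, 17, 17, 19, 19, 19] → [17, 17, 17, 17, 19, 19, 19, 19]
So `result[-1]` = 19

Answer: 19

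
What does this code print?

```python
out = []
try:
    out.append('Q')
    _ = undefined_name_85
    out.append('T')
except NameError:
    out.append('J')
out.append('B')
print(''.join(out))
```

Execution trace: 'Q' (try body) → 'J' (except NameError) → 'B' (after the try/except). Output: QJB

Answer: QJB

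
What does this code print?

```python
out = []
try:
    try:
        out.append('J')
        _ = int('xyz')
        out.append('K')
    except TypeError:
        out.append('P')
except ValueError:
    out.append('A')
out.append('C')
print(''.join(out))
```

Execution trace: 'J' (try body) → 'A' (outer except ValueError) → 'C' (after the try/except). Output: JAC

Answer: JAC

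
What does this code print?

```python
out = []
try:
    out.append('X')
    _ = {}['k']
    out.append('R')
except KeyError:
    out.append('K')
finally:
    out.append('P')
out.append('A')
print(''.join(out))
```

Execution trace: 'X' (try body) → 'K' (except KeyError) → 'P' (finally) → 'A' (after the try/except). Output: XKPA

Answer: XKPA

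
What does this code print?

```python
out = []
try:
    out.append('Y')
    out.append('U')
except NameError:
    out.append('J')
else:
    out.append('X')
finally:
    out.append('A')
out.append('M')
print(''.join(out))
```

Execution trace: 'Y' (try body) → 'U' (try body, no exception) → 'X' (else) → 'A' (finally) → 'M' (after the try/except). Output: YUXAM

Answer: YUXAM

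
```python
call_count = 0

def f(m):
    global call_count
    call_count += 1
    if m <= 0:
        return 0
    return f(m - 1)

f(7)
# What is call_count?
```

Linear recursion stepping by 1: 8 calls from m=7 down to ≤0.

Answer: 8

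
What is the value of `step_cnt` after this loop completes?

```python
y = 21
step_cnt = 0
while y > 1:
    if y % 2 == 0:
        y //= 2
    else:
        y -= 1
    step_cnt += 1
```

Steps to reduce 21 to 1
`step_cnt` takes the values: 0 → 1 → 2 → 3 → 4 → 5 → 6

Answer: 6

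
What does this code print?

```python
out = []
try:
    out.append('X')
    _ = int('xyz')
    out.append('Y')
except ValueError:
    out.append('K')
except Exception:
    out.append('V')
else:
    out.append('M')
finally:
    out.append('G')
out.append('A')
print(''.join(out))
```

Execution trace: 'X' (try body) → 'K' (except ValueError) → 'G' (finally) → 'A' (after the try/except). Output: XKGA

Answer: XKGA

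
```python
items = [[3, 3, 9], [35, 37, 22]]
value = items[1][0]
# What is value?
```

Trace:
`items = [[3, 3, 9], [35, 37, 22]]` → items = [[3, 3, 9], [35, 37, 22]]
`value = items[1][0]` → value = 35
So value = 35

Answer: 35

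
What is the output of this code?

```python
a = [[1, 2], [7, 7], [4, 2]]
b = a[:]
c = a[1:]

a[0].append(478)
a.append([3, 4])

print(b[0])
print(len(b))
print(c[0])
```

Key concept: slice with nested mutation.
Step by step:
`a = [[1, 2], [7, 7], [4, 2]]` → a = [[1, 2], [7, 7], [4, 2]]
`b = a[:]` → b = [[1, 2], [7, 7], [4, 2]]
`c = a[1:]` → c = [[7, 7], [4, 2]]
`a[0].append(478)` → a = [[1, 2, 478], [7, 7], [4, 2]]; b = [[1, 2, 478], [7, 7], [4, 2]]
`a.append([3, 4])` → a = [[1, 2, 478], [7, 7], [4, 2], [3, 4]]
`print(b[0])` → prints [1, 2, 478]
`print(len(b))` → prints 3
`print(c[0])` → prints [7, 7]

Answer:
[1, 2, 478]
3
[7, 7]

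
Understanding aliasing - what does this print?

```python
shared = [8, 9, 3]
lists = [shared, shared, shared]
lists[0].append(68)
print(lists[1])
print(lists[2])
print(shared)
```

Key concept: list of same reference.
Step by step:
`shared = [8, 9, 3]` → shared = [8, 9, 3]
`lists = [shared, shared, shared]` → lists = [[8, 9, 3], [8, 9, 3], [8, 9, 3]]
`lists[0].append(68)` → shared = [8, 9, 3, 68]; lists = [[8, 9, 3, 68], [8, 9, 3, 68], [8, 9, 3, 68]]
`print(lists[1])` → prints [8, 9, 3, 68]
`print(lists[2])` → prints [8, 9, 3, 68]
`print(shared)` → prints [8, 9, 3, 68]

Answer:
[8, 9, 3, 68]
[8, 9, 3, 68]
[8, 9, 3, 68]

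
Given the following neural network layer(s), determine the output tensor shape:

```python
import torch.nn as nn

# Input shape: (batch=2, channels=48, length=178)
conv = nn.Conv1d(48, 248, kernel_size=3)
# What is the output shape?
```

Input: (2, 48, 178) -> Output: (2, 248, 176)

Answer: (2, 248, 176)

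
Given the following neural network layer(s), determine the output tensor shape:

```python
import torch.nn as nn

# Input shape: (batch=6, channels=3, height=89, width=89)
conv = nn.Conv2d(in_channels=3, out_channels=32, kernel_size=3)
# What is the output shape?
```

Input: (6, 3, 89, 89) -> Output: (6, 32, 87, 87)

Answer: (6, 32, 87, 87)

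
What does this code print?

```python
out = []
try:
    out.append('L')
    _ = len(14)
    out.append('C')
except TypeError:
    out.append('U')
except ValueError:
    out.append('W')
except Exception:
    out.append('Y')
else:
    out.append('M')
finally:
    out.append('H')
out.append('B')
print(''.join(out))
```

Execution trace: 'L' (try body) → 'U' (except TypeError) → 'H' (finally) → 'B' (after the try/except). Output: LUHB

Answer: LUHB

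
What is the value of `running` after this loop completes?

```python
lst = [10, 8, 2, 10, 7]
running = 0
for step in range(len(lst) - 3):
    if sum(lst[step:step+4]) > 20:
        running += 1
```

Count windows with sum > 20
`running` takes the values: 0 → 1 → 2

Answer: 2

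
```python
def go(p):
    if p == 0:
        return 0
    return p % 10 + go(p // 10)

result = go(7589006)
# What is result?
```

Sum of digits of 7589006: 6 + 0 + 0 + 9 + 8 + 5 + 7 = 35

Answer: 35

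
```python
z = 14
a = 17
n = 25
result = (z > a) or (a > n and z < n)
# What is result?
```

Trace:
`z = 14` → z = 14
`a = 17` → a = 17
`n = 25` → n = 25
`result = (z > a) or (a > n and z < n)` → result = False
So result = False

Answer: False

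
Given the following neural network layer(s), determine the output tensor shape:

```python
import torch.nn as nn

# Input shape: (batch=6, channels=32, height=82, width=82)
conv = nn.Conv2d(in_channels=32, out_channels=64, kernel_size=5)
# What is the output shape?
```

Input: (6, 32, 82, 82) -> Output: (6, 64, 78, 78)

Answer: (6, 64, 78, 78)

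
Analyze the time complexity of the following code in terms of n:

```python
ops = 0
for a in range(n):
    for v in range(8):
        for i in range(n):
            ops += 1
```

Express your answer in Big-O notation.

Each loop level contributes: n × 1 × n. Multiplying the contributions gives O(n^2).

Answer: O(n^2)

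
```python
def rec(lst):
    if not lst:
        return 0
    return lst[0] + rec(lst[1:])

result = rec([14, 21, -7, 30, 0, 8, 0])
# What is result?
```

14 + 21 + (-7) + 30 + 0 + 8 + 0 + 0 = 66

Answer: 66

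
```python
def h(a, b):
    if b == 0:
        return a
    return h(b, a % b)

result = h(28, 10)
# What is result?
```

h(28, 10) -> h(10, 8) -> h(8, 2) -> h(2, 0) -> 2

Answer: 2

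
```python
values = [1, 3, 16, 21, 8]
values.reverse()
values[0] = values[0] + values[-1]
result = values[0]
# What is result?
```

Trace:
`values = [1, 3, 16, 21, 8]` → values = [1, 3, 16, 21, 8]
`values.reverse()` → values = [8, 21, 16, 3, 1]
`values[0] = values[0] + values[-1]` → values = [9, 21, 16, 3, 1]
`result = values[0]` → result = 9
So result = 9

Answer: 9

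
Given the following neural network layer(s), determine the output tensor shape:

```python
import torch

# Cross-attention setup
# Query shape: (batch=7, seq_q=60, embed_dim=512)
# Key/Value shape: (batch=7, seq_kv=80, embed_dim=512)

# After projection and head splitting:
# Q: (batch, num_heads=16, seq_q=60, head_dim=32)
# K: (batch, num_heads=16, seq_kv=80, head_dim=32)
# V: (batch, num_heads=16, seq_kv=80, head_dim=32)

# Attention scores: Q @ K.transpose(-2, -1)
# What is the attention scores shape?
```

Input: (7, 60, 512) -> Output: (7, 16, 60, 80)

Answer: (7, 16, 60, 80)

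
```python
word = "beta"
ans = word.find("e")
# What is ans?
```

Trace:
`word = "beta"` → word = 'beta'
`ans = word.find("e")` → ans = 1
So ans = 1

Answer: 1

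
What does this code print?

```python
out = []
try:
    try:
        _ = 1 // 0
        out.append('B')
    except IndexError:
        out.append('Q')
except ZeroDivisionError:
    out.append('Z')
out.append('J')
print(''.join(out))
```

Execution trace: 'Z' (outer except ZeroDivisionError) → 'J' (after the try/except). Output: ZJ

Answer: ZJ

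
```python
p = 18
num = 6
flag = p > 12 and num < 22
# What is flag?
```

Trace:
`p = 18` → p = 18
`num = 6` → num = 6
`flag = p > 12 and num < 22` → flag = True
So flag = True

Answer: True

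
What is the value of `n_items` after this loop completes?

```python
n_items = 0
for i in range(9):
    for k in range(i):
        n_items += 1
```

Triangle number: 0+1+2+...+8
`n_items` takes the values: 0 → 1 → 2 → 3 → 4 → 5 → 6 → 7 → 8 → 9 → 10 → 11 → 12 → 13 → 14 → 15 → 16 → 17 → 18 → 19 → 20 → 21 → 22 → 23 → 24 → 25 → 26 → 27 → 28 → 29 → 30 → 31 → 32 → 33 → 34 → 35 → 36

Answer: 36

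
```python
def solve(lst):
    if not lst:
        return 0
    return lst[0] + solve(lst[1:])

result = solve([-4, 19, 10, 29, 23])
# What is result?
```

(-4) + 19 + 10 + 29 + 23 + 0 = 77

Answer: 77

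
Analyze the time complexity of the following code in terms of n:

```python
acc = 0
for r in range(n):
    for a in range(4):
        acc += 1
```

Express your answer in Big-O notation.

Each loop level contributes: n × 1. Multiplying the contributions gives O(n).

Answer: O(n)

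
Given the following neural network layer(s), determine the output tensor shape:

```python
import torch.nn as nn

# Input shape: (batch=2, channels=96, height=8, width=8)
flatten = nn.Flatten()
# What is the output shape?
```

Input: (2, 96, 8, 8) -> Output: (2, 6144)

Answer: (2, 6144)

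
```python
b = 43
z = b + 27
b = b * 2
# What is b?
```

Trace:
`b = 43` → b = 43
`z = b + 27` → z = 70
`b = b * 2` → b = 86
So b = 86

Answer: 86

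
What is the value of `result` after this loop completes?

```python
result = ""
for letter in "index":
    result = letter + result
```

Reverse 'index'
`result` takes the values: "" → "i" → "ni" → "dni" → "edni" → "xedni"

Answer: "xedni"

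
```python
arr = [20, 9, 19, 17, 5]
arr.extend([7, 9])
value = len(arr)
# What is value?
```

Trace:
`arr = [20, 9, 19, 17, 5]` → arr = [20, 9, 19, 17, 5]
`arr.extend([7, 9])` → arr = [20, 9, 19, 17, 5, 7, 9]
`value = len(arr)` → value = 7
So value = 7

Answer: 7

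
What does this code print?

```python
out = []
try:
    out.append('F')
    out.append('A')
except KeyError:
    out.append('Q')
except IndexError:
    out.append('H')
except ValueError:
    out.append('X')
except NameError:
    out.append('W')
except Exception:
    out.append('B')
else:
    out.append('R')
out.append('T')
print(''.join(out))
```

Execution trace: 'F' (try body) → 'A' (try body, no exception) → 'R' (else) → 'T' (after the try/except). Output: FART

Answer: FART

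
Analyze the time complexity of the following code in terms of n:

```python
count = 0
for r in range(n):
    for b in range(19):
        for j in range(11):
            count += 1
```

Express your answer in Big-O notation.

Each loop level contributes: n × 1 × 1. Multiplying the contributions gives O(n).

Answer: O(n)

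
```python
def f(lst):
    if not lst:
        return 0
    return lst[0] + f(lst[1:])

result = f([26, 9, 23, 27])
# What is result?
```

26 + 9 + 23 + 27 + 0 = 85

Answer: 85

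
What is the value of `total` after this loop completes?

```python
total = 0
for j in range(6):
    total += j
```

Sum of 0 to 5 = 15
`total` takes the values: 0 → 1 → 3 → 6 → 10 → 15

Answer: 15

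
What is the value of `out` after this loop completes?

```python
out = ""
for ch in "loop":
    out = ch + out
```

Reverse 'loop'
`out` takes the values: "" → "l" → "ol" → "ool" → "pool"

Answer: "pool"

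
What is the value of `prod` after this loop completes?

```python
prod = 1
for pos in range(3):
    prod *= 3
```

3^3 = 27
`prod` takes the values: 1 → 3 → 9 → 27

Answer: 27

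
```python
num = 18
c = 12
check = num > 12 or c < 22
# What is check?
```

Trace:
`num = 18` → num = 18
`c = 12` → c = 12
`check = num > 12 or c < 22` → check = True
So check = True

Answer: True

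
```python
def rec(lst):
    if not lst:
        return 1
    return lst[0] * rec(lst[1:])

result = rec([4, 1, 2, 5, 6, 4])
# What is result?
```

Product over [4, 1, 2, 5, 6, 4] = 4 * 1 * 2 * 5 * 6 * 4 = 960

Answer: 960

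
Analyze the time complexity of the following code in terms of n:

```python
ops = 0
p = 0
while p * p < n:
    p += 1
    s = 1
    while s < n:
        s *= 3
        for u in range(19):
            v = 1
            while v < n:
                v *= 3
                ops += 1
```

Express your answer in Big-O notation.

Each loop level contributes: √n × log n × 1 × log n. Multiplying the contributions gives O(√n log² n).

Answer: O(√n log² n)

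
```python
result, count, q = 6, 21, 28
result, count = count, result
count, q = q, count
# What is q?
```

Trace:
`result, count, q = 6, 21, 28` → result = 6; count = 21; q = 28
`result, count = count, result` → result = 21; count = 6
`count, q = q, count` → count = 28; q = 6
So q = 6

Answer: 6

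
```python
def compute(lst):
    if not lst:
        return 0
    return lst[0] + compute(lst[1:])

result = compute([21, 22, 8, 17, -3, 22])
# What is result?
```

21 + 22 + 8 + 17 + (-3) + 22 + 0 = 87

Answer: 87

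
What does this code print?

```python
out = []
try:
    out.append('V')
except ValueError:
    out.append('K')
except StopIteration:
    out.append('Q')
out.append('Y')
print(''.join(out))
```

Execution trace: 'V' (try body, no exception) → 'Y' (after the try/except). Output: VY

Answer: VY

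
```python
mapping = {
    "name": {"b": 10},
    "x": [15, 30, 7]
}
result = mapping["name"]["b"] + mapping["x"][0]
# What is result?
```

Trace:
`mapping = { ...` → mapping = {'name': {'b': 10}, 'x': [15, 30, 7]}
`result = mapping["name"]["b"] + mapping["x"][0]` → result = 25
So result = 25

Answer: 25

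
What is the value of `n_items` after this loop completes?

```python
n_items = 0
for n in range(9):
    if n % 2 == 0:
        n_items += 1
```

Count numbers divisible by 2 in range(9)
`n_items` takes the values: 0 → 1 → 2 → 3 → 4 → 5

Answer: 5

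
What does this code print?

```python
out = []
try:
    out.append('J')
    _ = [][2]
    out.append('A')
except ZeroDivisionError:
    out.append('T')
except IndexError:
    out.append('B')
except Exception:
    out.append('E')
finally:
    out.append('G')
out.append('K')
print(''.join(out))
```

Execution trace: 'J' (try body) → 'B' (except IndexError) → 'G' (finally) → 'K' (after the try/except). Output: JBGK

Answer: JBGK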